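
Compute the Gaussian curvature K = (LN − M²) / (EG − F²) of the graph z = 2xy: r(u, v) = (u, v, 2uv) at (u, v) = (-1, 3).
K = -4/1681

Coefficients of the first fundamental form: E = 4*v^2 + 1, F = 4*u*v, G = 4*u^2 + 1.
Coefficients of the second fundamental form: L = 0, M = 2/sqrt(4*u^2 + 4*v^2 + 1), N = 0.
Assemble K = (LN − M²)/(EG − F²) = -4/(16*u^4 + 32*u^2*v^2 + 8*u^2 + 16*v^4 + 8*v^2 + 1). At (u, v) = (-1, 3): K = -4/1681.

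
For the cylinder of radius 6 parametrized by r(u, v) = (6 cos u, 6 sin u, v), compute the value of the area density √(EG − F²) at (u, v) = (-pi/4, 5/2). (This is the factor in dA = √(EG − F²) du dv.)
√(EG − F²)|_{(-pi/4, 5/2)} = 6

E = 36, F = 0, G = 1, so EG − F² = 36. Taking the positive square root: √(EG − F²) = 6. At (u, v) = (-pi/4, 5/2): 6.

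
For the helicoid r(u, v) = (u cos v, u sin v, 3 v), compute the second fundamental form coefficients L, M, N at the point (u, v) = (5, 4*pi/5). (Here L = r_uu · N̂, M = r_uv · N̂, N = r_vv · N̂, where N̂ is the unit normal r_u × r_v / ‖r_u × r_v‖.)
L = 0;  M = -3*sqrt(34)/34;  N = 0

Compute the unit normal N̂(u, v) = (3*sin(v)/sqrt(u^2 + 9), -3*cos(v)/sqrt(u^2 + 9), u/sqrt(u^2 + 9)), and the second partials r_uu, r_uv, r_vv. Take dot products:
  L(u, v) = r_uu · N̂ = 0,
  M(u, v) = r_uv · N̂ = -3/sqrt(u^2 + 9),
  N(u, v) = r_vv · N̂ = 0.
Evaluating at (u, v) = (5, 4*pi/5):
  L = 0, M = -3*sqrt(34)/34, N = 0.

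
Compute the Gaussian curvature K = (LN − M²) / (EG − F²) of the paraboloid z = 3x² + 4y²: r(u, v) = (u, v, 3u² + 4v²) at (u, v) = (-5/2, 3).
K = 12/160801

Coefficients of the first fundamental form: E = 36*u^2 + 1, F = 48*u*v, G = 64*v^2 + 1.
Coefficients of the second fundamental form: L = 6/sqrt(36*u^2 + 64*v^2 + 1), M = 0, N = 8/sqrt(36*u^2 + 64*v^2 + 1).
Assemble K = (LN − M²)/(EG − F²) = 48/(1296*u^4 + 4608*u^2*v^2 + 72*u^2 + 4096*v^4 + 128*v^2 + 1). At (u, v) = (-5/2, 3): K = 12/160801.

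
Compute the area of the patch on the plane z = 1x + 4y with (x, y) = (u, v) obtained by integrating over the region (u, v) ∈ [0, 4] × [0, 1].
Area = 12*sqrt(2)

Area = ∫∫ √(EG − F²) du dv with √(EG − F²) = 3*sqrt(2). Integrating over [0, 4] × [0, 1] gives 12*sqrt(2).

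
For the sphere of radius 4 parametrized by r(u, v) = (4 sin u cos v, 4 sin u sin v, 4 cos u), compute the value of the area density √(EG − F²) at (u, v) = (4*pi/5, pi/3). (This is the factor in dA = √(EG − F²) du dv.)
√(EG − F²)|_{(4*pi/5, pi/3)} = 4*sqrt(10 - 2*sqrt(5))

E = 16, F = 0, G = 16*sin(u)^2, so EG − F² = 256*sin(u)^2. Taking the positive square root: √(EG − F²) = 16*Abs(sin(u)). At (u, v) = (4*pi/5, pi/3): 4*sqrt(10 - 2*sqrt(5)).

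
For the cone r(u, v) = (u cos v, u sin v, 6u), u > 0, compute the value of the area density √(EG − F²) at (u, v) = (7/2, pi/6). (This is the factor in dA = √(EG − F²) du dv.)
√(EG − F²)|_{(7/2, pi/6)} = 7*sqrt(37)/2

E = 37, F = 0, G = u^2, so EG − F² = 37*u^2. Taking the positive square root: √(EG − F²) = sqrt(37)*Abs(u). At (u, v) = (7/2, pi/6): 7*sqrt(37)/2.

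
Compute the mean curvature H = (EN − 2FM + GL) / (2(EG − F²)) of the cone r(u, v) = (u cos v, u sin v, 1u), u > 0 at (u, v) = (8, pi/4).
H = sqrt(2)/32

With E = 2, F = 0, G = u^2, L = 0, M = 0, N = sqrt(2)*u^2/(2*Abs(u)), assemble
  H = (EN − 2FM + GL) / (2(EG − F²)) = sqrt(2)/(4*Abs(u)).
At (u, v) = (8, pi/4): H = sqrt(2)/32.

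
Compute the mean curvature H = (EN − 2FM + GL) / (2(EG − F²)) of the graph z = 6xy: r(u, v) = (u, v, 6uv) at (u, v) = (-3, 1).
H = 648/6859

With E = 36*v^2 + 1, F = 36*u*v, G = 36*u^2 + 1, L = 0, M = 6/sqrt(36*u^2 + 36*v^2 + 1), N = 0, assemble
  H = (EN − 2FM + GL) / (2(EG − F²)) = -216*u*v/(36*u^2 + 36*v^2 + 1)^(3/2).
At (u, v) = (-3, 1): H = 648/6859.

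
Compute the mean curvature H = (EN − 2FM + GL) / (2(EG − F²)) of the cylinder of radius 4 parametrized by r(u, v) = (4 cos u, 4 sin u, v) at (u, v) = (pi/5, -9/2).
H = -1/8

With E = 16, F = 0, G = 1, L = -4, M = 0, N = 0, assemble
  H = (EN − 2FM + GL) / (2(EG − F²)) = -1/8.
At (u, v) = (pi/5, -9/2): H = -1/8.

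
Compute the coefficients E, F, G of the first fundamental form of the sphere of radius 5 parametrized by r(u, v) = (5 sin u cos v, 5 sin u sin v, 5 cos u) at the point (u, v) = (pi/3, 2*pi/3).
E = 25;  F = 0;  G = 75/4

Partials: r_u = (5*cos(u)*cos(v), 5*sin(v)*cos(u), -5*sin(u)), r_v = (-5*sin(u)*sin(v), 5*sin(u)*cos(v), 0). As functions of (u, v):
  E = r_u · r_u = 25,
  F = r_u · r_v = 0,
  G = r_v · r_v = 25*sin(u)^2.
Evaluating at (u, v) = (pi/3, 2*pi/3): E = 25, F = 0, G = 75/4.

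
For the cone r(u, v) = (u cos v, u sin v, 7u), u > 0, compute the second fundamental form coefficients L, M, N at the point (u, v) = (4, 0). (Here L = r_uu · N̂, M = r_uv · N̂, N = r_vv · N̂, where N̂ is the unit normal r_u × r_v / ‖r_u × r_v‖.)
L = 0;  M = 0;  N = 14*sqrt(2)/5

Compute the unit normal N̂(u, v) = (-7*sqrt(2)*u*cos(v)/(10*Abs(u)), -7*sqrt(2)*u*sin(v)/(10*Abs(u)), sqrt(2)*u/(10*Abs(u))), and the second partials r_uu, r_uv, r_vv. Take dot products:
  L(u, v) = r_uu · N̂ = 0,
  M(u, v) = r_uv · N̂ = 0,
  N(u, v) = r_vv · N̂ = 7*sqrt(2)*u^2/(10*Abs(u)).
Evaluating at (u, v) = (4, 0):
  L = 0, M = 0, N = 14*sqrt(2)/5.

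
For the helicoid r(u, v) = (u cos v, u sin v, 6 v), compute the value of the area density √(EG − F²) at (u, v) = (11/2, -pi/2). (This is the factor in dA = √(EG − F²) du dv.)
√(EG − F²)|_{(11/2, -pi/2)} = sqrt(265)/2

E = 1, F = 0, G = u^2 + 36, so EG − F² = u^2 + 36. Taking the positive square root: √(EG − F²) = sqrt(u^2 + 36). At (u, v) = (11/2, -pi/2): sqrt(265)/2.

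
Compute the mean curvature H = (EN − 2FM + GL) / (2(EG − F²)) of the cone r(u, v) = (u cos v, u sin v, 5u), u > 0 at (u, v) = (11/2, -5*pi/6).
H = 5*sqrt(26)/286

With E = 26, F = 0, G = u^2, L = 0, M = 0, N = 5*sqrt(26)*u^2/(26*Abs(u)), assemble
  H = (EN − 2FM + GL) / (2(EG − F²)) = 5*sqrt(26)/(52*Abs(u)).
At (u, v) = (11/2, -5*pi/6): H = 5*sqrt(26)/286.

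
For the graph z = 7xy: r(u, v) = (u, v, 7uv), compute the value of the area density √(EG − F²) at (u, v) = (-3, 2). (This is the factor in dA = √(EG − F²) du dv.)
√(EG − F²)|_{(-3, 2)} = sqrt(638)

E = 49*v^2 + 1, F = 49*u*v, G = 49*u^2 + 1, so EG − F² = 49*u^2 + 49*v^2 + 1. Taking the positive square root: √(EG − F²) = sqrt(49*u^2 + 49*v^2 + 1). At (u, v) = (-3, 2): sqrt(638).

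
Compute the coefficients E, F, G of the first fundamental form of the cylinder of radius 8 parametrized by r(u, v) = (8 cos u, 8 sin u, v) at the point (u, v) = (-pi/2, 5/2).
E = 64;  F = 0;  G = 1

Partials: r_u = (-8*sin(u), 8*cos(u), 0), r_v = (0, 0, 1). As functions of (u, v):
  E = r_u · r_u = 64,
  F = r_u · r_v = 0,
  G = r_v · r_v = 1.
Evaluating at (u, v) = (-pi/2, 5/2): E = 64, F = 0, G = 1.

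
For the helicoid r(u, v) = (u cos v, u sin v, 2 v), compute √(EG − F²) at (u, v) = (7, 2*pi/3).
√(EG − F²)|_{(7, 2*pi/3)} = sqrt(53)

E = 1, F = 0, G = u^2 + 4; EG − F² = u^2 + 4; √(EG − F²) = sqrt(u^2 + 4). At the given point: sqrt(53).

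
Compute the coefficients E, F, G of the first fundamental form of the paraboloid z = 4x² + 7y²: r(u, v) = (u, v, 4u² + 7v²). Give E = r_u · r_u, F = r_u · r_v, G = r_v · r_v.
E = 64*u^2 + 1;  F = 112*u*v;  G = 196*v^2 + 1

Compute partials: r_u = (1, 0, 8*u), r_v = (0, 1, 14*v). Then
  E = r_u · r_u = 64*u^2 + 1,
  F = r_u · r_v = 112*u*v,
  G = r_v · r_v = 196*v^2 + 1.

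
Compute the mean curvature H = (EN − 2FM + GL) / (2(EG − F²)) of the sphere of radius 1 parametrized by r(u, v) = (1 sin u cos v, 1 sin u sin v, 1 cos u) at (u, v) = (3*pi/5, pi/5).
H = -1

With E = 1, F = 0, G = sin(u)^2, L = -sin(u)/Abs(sin(u)), M = 0, N = -sin(u)^3/Abs(sin(u)), assemble
  H = (EN − 2FM + GL) / (2(EG − F²)) = -sin(u)/Abs(sin(u)).
At (u, v) = (3*pi/5, pi/5): H = -1.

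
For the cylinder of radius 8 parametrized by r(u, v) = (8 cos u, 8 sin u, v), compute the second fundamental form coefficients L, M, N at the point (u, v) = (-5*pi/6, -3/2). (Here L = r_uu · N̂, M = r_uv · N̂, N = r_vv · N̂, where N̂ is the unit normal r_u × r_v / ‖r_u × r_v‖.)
L = -8;  M = 0;  N = 0

Compute the unit normal N̂(u, v) = (cos(u), sin(u), 0), and the second partials r_uu, r_uv, r_vv. Take dot products:
  L(u, v) = r_uu · N̂ = -8,
  M(u, v) = r_uv · N̂ = 0,
  N(u, v) = r_vv · N̂ = 0.
Evaluating at (u, v) = (-5*pi/6, -3/2):
  L = -8, M = 0, N = 0.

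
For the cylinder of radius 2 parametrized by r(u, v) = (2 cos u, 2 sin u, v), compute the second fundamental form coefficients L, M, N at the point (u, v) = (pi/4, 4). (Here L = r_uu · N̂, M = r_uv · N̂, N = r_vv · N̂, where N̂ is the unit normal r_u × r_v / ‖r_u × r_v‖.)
L = -2;  M = 0;  N = 0

Compute the unit normal N̂(u, v) = (cos(u), sin(u), 0), and the second partials r_uu, r_uv, r_vv. Take dot products:
  L(u, v) = r_uu · N̂ = -2,
  M(u, v) = r_uv · N̂ = 0,
  N(u, v) = r_vv · N̂ = 0.
Evaluating at (u, v) = (pi/4, 4):
  L = -2, M = 0, N = 0.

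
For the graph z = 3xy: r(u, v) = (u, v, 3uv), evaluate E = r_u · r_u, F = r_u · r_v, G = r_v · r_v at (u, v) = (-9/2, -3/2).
E = 85/4;  F = 243/4;  G = 733/4

Partials: r_u = (1, 0, 3*v), r_v = (0, 1, 3*u). As functions of (u, v):
  E = r_u · r_u = 9*v^2 + 1,
  F = r_u · r_v = 9*u*v,
  G = r_v · r_v = 9*u^2 + 1.
Evaluating at (u, v) = (-9/2, -3/2): E = 85/4, F = 243/4, G = 733/4.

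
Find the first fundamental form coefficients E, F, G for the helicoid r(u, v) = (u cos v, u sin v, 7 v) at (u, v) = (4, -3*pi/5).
E = 1;  F = 0;  G = 65

Partials: r_u = (cos(v), sin(v), 0), r_v = (-u*sin(v), u*cos(v), 7). As functions of (u, v):
  E = r_u · r_u = 1,
  F = r_u · r_v = 0,
  G = r_v · r_v = u^2 + 49.
Evaluating at (u, v) = (4, -3*pi/5): E = 1, F = 0, G = 65.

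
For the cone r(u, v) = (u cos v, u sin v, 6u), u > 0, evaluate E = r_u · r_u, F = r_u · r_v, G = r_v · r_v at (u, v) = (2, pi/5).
E = 37;  F = 0;  G = 4

Partials: r_u = (cos(v), sin(v), 6), r_v = (-u*sin(v), u*cos(v), 0). As functions of (u, v):
  E = r_u · r_u = 37,
  F = r_u · r_v = 0,
  G = r_v · r_v = u^2.
Evaluating at (u, v) = (2, pi/5): E = 37, F = 0, G = 4.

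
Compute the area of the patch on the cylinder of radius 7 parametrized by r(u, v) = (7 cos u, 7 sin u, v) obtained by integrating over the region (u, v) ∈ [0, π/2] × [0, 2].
Area = 7*pi

Area = ∫∫ √(EG − F²) du dv with √(EG − F²) = 7. Integrating over [0, π/2] × [0, 2] gives 7*pi.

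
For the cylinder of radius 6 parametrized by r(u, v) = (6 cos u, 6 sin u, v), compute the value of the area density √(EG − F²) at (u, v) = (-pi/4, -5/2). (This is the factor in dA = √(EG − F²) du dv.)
√(EG − F²)|_{(-pi/4, -5/2)} = 6

E = 36, F = 0, G = 1, so EG − F² = 36. Taking the positive square root: √(EG − F²) = 6. At (u, v) = (-pi/4, -5/2): 6.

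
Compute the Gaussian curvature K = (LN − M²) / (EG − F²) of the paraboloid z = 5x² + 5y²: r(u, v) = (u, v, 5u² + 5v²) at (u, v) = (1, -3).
K = 100/1002001

Coefficients of the first fundamental form: E = 100*u^2 + 1, F = 100*u*v, G = 100*v^2 + 1.
Coefficients of the second fundamental form: L = 10/sqrt(100*u^2 + 100*v^2 + 1), M = 0, N = 10/sqrt(100*u^2 + 100*v^2 + 1).
Assemble K = (LN − M²)/(EG − F²) = 100/(10000*u^4 + 20000*u^2*v^2 + 200*u^2 + 10000*v^4 + 200*v^2 + 1). At (u, v) = (1, -3): K = 100/1002001.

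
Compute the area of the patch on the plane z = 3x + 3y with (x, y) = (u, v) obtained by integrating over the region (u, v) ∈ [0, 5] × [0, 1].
Area = 5*sqrt(19)

Area = ∫∫ √(EG − F²) du dv with √(EG − F²) = sqrt(19). Integrating over [0, 5] × [0, 1] gives 5*sqrt(19).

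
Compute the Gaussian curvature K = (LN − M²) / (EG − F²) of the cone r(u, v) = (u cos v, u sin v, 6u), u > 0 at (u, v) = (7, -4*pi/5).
K = 0

Coefficients of the first fundamental form: E = 37, F = 0, G = u^2.
Coefficients of the second fundamental form: L = 0, M = 0, N = 6*sqrt(37)*u^2/(37*Abs(u)).
Assemble K = (LN − M²)/(EG − F²) = 0. At (u, v) = (7, -4*pi/5): K = 0.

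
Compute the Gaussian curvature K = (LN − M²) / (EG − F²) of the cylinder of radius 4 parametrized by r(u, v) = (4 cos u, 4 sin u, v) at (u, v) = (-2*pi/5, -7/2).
K = 0

Coefficients of the first fundamental form: E = 16, F = 0, G = 1.
Coefficients of the second fundamental form: L = -4, M = 0, N = 0.
Assemble K = (LN − M²)/(EG − F²) = 0. At (u, v) = (-2*pi/5, -7/2): K = 0.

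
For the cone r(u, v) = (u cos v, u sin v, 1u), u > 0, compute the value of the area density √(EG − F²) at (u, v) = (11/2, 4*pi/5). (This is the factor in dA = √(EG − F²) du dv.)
√(EG − F²)|_{(11/2, 4*pi/5)} = 11*sqrt(2)/2

E = 2, F = 0, G = u^2, so EG − F² = 2*u^2. Taking the positive square root: √(EG − F²) = sqrt(2)*Abs(u). At (u, v) = (11/2, 4*pi/5): 11*sqrt(2)/2.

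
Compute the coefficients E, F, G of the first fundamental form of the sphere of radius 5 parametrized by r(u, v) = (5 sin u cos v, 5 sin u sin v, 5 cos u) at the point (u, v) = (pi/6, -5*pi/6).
E = 25;  F = 0;  G = 25/4

Partials: r_u = (5*cos(u)*cos(v), 5*sin(v)*cos(u), -5*sin(u)), r_v = (-5*sin(u)*sin(v), 5*sin(u)*cos(v), 0). As functions of (u, v):
  E = r_u · r_u = 25,
  F = r_u · r_v = 0,
  G = r_v · r_v = 25*sin(u)^2.
Evaluating at (u, v) = (pi/6, -5*pi/6): E = 25, F = 0, G = 25/4.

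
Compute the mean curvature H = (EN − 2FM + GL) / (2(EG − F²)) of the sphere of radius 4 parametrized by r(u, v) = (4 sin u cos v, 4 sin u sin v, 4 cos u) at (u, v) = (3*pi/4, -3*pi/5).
H = -1/4

With E = 16, F = 0, G = 16*sin(u)^2, L = -4*sin(u)/Abs(sin(u)), M = 0, N = -4*sin(u)^3/Abs(sin(u)), assemble
  H = (EN − 2FM + GL) / (2(EG − F²)) = -sin(u)/(4*Abs(sin(u))).
At (u, v) = (3*pi/4, -3*pi/5): H = -1/4.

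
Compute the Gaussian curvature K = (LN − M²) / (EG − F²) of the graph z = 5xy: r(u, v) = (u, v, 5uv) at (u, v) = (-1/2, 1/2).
K = -100/729

Coefficients of the first fundamental form: E = 25*v^2 + 1, F = 25*u*v, G = 25*u^2 + 1.
Coefficients of the second fundamental form: L = 0, M = 5/sqrt(25*u^2 + 25*v^2 + 1), N = 0.
Assemble K = (LN − M²)/(EG − F²) = -25/(625*u^4 + 1250*u^2*v^2 + 50*u^2 + 625*v^4 + 50*v^2 + 1). At (u, v) = (-1/2, 1/2): K = -100/729.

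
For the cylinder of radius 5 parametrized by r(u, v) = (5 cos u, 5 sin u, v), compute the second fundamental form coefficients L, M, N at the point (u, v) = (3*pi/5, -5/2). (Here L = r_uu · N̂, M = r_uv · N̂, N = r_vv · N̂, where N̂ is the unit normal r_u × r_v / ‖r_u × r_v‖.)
L = -5;  M = 0;  N = 0

Compute the unit normal N̂(u, v) = (cos(u), sin(u), 0), and the second partials r_uu, r_uv, r_vv. Take dot products:
  L(u, v) = r_uu · N̂ = -5,
  M(u, v) = r_uv · N̂ = 0,
  N(u, v) = r_vv · N̂ = 0.
Evaluating at (u, v) = (3*pi/5, -5/2):
  L = -5, M = 0, N = 0.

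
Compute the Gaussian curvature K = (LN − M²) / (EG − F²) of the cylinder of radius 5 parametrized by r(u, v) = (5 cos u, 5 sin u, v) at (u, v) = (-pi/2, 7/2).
K = 0

Coefficients of the first fundamental form: E = 25, F = 0, G = 1.
Coefficients of the second fundamental form: L = -5, M = 0, N = 0.
Assemble K = (LN − M²)/(EG − F²) = 0. At (u, v) = (-pi/2, 7/2): K = 0.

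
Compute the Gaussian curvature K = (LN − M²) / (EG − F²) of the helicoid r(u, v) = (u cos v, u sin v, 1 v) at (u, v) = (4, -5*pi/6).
K = -1/289

Coefficients of the first fundamental form: E = 1, F = 0, G = u^2 + 1.
Coefficients of the second fundamental form: L = 0, M = -1/sqrt(u^2 + 1), N = 0.
Assemble K = (LN − M²)/(EG − F²) = -1/(u^2 + 1)^2. At (u, v) = (4, -5*pi/6): K = -1/289.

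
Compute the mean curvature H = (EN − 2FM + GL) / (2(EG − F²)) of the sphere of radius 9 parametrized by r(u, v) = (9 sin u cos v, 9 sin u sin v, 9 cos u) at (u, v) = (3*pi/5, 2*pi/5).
H = -1/9

With E = 81, F = 0, G = 81*sin(u)^2, L = -9*sin(u)/Abs(sin(u)), M = 0, N = -9*sin(u)^3/Abs(sin(u)), assemble
  H = (EN − 2FM + GL) / (2(EG − F²)) = -sin(u)/(9*Abs(sin(u))).
At (u, v) = (3*pi/5, 2*pi/5): H = -1/9.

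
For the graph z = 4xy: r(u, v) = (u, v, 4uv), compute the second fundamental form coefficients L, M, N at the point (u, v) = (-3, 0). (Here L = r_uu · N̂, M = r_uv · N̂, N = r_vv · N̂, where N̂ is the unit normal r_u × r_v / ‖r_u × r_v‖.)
L = 0;  M = 4*sqrt(145)/145;  N = 0

Compute the unit normal N̂(u, v) = (-4*v/sqrt(16*u^2 + 16*v^2 + 1), -4*u/sqrt(16*u^2 + 16*v^2 + 1), 1/sqrt(16*u^2 + 16*v^2 + 1)), and the second partials r_uu, r_uv, r_vv. Take dot products:
  L(u, v) = r_uu · N̂ = 0,
  M(u, v) = r_uv · N̂ = 4/sqrt(16*u^2 + 16*v^2 + 1),
  N(u, v) = r_vv · N̂ = 0.
Evaluating at (u, v) = (-3, 0):
  L = 0, M = 4*sqrt(145)/145, N = 0.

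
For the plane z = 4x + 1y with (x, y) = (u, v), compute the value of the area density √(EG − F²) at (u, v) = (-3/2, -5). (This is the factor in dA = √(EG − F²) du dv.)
√(EG − F²)|_{(-3/2, -5)} = 3*sqrt(2)

E = 17, F = 4, G = 2, so EG − F² = 18. Taking the positive square root: √(EG − F²) = 3*sqrt(2). At (u, v) = (-3/2, -5): 3*sqrt(2).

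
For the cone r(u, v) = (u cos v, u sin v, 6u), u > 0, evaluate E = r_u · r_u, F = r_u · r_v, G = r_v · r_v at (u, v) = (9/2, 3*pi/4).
E = 37;  F = 0;  G = 81/4

Partials: r_u = (cos(v), sin(v), 6), r_v = (-u*sin(v), u*cos(v), 0). As functions of (u, v):
  E = r_u · r_u = 37,
  F = r_u · r_v = 0,
  G = r_v · r_v = u^2.
Evaluating at (u, v) = (9/2, 3*pi/4): E = 37, F = 0, G = 81/4.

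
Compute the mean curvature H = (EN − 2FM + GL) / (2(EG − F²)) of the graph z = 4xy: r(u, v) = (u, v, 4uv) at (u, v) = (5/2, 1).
H = -160*sqrt(13)/4563

With E = 16*v^2 + 1, F = 16*u*v, G = 16*u^2 + 1, L = 0, M = 4/sqrt(16*u^2 + 16*v^2 + 1), N = 0, assemble
  H = (EN − 2FM + GL) / (2(EG − F²)) = -64*u*v/(16*u^2 + 16*v^2 + 1)^(3/2).
At (u, v) = (5/2, 1): H = -160*sqrt(13)/4563.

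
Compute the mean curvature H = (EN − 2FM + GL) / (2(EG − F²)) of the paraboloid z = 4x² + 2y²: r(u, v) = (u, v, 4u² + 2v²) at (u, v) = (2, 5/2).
H = 6*sqrt(357)/833

With E = 64*u^2 + 1, F = 32*u*v, G = 16*v^2 + 1, L = 8/sqrt(64*u^2 + 16*v^2 + 1), M = 0, N = 4/sqrt(64*u^2 + 16*v^2 + 1), assemble
  H = (EN − 2FM + GL) / (2(EG − F²)) = 2*(64*u^2 + 32*v^2 + 3)/(64*u^2 + 16*v^2 + 1)^(3/2).
At (u, v) = (2, 5/2): H = 6*sqrt(357)/833.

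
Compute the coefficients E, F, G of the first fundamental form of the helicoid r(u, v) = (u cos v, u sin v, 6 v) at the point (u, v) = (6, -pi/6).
E = 1;  F = 0;  G = 72

Partials: r_u = (cos(v), sin(v), 0), r_v = (-u*sin(v), u*cos(v), 6). As functions of (u, v):
  E = r_u · r_u = 1,
  F = r_u · r_v = 0,
  G = r_v · r_v = u^2 + 36.
Evaluating at (u, v) = (6, -pi/6): E = 1, F = 0, G = 72.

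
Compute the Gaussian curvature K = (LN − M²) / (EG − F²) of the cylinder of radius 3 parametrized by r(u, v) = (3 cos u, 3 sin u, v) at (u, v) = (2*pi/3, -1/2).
K = 0

Coefficients of the first fundamental form: E = 9, F = 0, G = 1.
Coefficients of the second fundamental form: L = -3, M = 0, N = 0.
Assemble K = (LN − M²)/(EG − F²) = 0. At (u, v) = (2*pi/3, -1/2): K = 0.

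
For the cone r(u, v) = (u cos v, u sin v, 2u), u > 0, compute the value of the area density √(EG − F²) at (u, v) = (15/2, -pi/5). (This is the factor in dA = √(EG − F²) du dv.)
√(EG − F²)|_{(15/2, -pi/5)} = 15*sqrt(5)/2

E = 5, F = 0, G = u^2, so EG − F² = 5*u^2. Taking the positive square root: √(EG − F²) = sqrt(5)*Abs(u). At (u, v) = (15/2, -pi/5): 15*sqrt(5)/2.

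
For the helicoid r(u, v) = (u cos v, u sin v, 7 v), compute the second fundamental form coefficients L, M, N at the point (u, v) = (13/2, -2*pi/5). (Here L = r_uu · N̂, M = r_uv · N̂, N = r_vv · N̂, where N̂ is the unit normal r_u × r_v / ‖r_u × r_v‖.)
L = 0;  M = -14*sqrt(365)/365;  N = 0

Compute the unit normal N̂(u, v) = (7*sin(v)/sqrt(u^2 + 49), -7*cos(v)/sqrt(u^2 + 49), u/sqrt(u^2 + 49)), and the second partials r_uu, r_uv, r_vv. Take dot products:
  L(u, v) = r_uu · N̂ = 0,
  M(u, v) = r_uv · N̂ = -7/sqrt(u^2 + 49),
  N(u, v) = r_vv · N̂ = 0.
Evaluating at (u, v) = (13/2, -2*pi/5):
  L = 0, M = -14*sqrt(365)/365, N = 0.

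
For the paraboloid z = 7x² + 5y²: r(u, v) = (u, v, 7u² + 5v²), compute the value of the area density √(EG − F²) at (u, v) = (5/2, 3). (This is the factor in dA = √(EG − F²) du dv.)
√(EG − F²)|_{(5/2, 3)} = sqrt(2126)

E = 196*u^2 + 1, F = 140*u*v, G = 100*v^2 + 1, so EG − F² = 196*u^2 + 100*v^2 + 1. Taking the positive square root: √(EG − F²) = sqrt(196*u^2 + 100*v^2 + 1). At (u, v) = (5/2, 3): sqrt(2126).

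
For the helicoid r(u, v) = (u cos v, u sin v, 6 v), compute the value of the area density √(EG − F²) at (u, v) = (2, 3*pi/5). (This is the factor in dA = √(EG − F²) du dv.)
√(EG − F²)|_{(2, 3*pi/5)} = 2*sqrt(10)

E = 1, F = 0, G = u^2 + 36, so EG − F² = u^2 + 36. Taking the positive square root: √(EG − F²) = sqrt(u^2 + 36). At (u, v) = (2, 3*pi/5): 2*sqrt(10).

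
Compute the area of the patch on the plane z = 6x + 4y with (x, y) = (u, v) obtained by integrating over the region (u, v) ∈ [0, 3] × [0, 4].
Area = 12*sqrt(53)

Area = ∫∫ √(EG − F²) du dv with √(EG − F²) = sqrt(53). Integrating over [0, 3] × [0, 4] gives 12*sqrt(53).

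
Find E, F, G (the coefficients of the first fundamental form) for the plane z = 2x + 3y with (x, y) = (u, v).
E = 5;  F = 6;  G = 10

Compute partials: r_u = (1, 0, 2), r_v = (0, 1, 3). Then
  E = r_u · r_u = 5,
  F = r_u · r_v = 6,
  G = r_v · r_v = 10.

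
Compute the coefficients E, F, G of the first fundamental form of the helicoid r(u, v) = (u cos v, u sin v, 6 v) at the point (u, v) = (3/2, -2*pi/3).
E = 1;  F = 0;  G = 153/4

Partials: r_u = (cos(v), sin(v), 0), r_v = (-u*sin(v), u*cos(v), 6). As functions of (u, v):
  E = r_u · r_u = 1,
  F = r_u · r_v = 0,
  G = r_v · r_v = u^2 + 36.
Evaluating at (u, v) = (3/2, -2*pi/3): E = 1, F = 0, G = 153/4.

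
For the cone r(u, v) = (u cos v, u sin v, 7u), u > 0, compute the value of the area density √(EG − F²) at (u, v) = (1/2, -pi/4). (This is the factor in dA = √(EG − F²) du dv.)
√(EG − F²)|_{(1/2, -pi/4)} = 5*sqrt(2)/2

E = 50, F = 0, G = u^2, so EG − F² = 50*u^2. Taking the positive square root: √(EG − F²) = 5*sqrt(2)*Abs(u). At (u, v) = (1/2, -pi/4): 5*sqrt(2)/2.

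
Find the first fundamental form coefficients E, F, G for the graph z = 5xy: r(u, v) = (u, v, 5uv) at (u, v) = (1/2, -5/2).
E = 629/4;  F = -125/4;  G = 29/4

Partials: r_u = (1, 0, 5*v), r_v = (0, 1, 5*u). As functions of (u, v):
  E = r_u · r_u = 25*v^2 + 1,
  F = r_u · r_v = 25*u*v,
  G = r_v · r_v = 25*u^2 + 1.
Evaluating at (u, v) = (1/2, -5/2): E = 629/4, F = -125/4, G = 29/4.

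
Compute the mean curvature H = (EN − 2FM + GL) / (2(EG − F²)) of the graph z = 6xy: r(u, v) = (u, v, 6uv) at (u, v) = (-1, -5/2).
H = -135*sqrt(262)/17161

With E = 36*v^2 + 1, F = 36*u*v, G = 36*u^2 + 1, L = 0, M = 6/sqrt(36*u^2 + 36*v^2 + 1), N = 0, assemble
  H = (EN − 2FM + GL) / (2(EG − F²)) = -216*u*v/(36*u^2 + 36*v^2 + 1)^(3/2).
At (u, v) = (-1, -5/2): H = -135*sqrt(262)/17161.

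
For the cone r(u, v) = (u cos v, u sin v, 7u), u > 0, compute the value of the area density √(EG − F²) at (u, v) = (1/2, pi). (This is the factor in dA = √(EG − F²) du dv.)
√(EG − F²)|_{(1/2, pi)} = 5*sqrt(2)/2

E = 50, F = 0, G = u^2, so EG − F² = 50*u^2. Taking the positive square root: √(EG − F²) = 5*sqrt(2)*Abs(u). At (u, v) = (1/2, pi): 5*sqrt(2)/2.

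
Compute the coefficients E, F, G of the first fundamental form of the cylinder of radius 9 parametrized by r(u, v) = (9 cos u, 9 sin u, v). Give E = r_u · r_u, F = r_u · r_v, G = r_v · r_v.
E = 81;  F = 0;  G = 1

Compute partials: r_u = (-9*sin(u), 9*cos(u), 0), r_v = (0, 0, 1). Then
  E = r_u · r_u = 81,
  F = r_u · r_v = 0,
  G = r_v · r_v = 1.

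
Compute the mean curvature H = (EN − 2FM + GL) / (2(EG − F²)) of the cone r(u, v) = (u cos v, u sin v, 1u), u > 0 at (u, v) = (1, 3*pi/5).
H = sqrt(2)/4

With E = 2, F = 0, G = u^2, L = 0, M = 0, N = sqrt(2)*u^2/(2*Abs(u)), assemble
  H = (EN − 2FM + GL) / (2(EG − F²)) = sqrt(2)/(4*Abs(u)).
At (u, v) = (1, 3*pi/5): H = sqrt(2)/4.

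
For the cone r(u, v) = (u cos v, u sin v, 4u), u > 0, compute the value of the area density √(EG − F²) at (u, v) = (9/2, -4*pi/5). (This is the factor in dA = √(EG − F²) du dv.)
√(EG − F²)|_{(9/2, -4*pi/5)} = 9*sqrt(17)/2

E = 17, F = 0, G = u^2, so EG − F² = 17*u^2. Taking the positive square root: √(EG − F²) = sqrt(17)*Abs(u). At (u, v) = (9/2, -4*pi/5): 9*sqrt(17)/2.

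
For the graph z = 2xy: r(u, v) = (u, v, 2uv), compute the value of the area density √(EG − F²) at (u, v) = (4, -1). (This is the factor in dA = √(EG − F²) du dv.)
√(EG − F²)|_{(4, -1)} = sqrt(69)

E = 4*v^2 + 1, F = 4*u*v, G = 4*u^2 + 1, so EG − F² = 4*u^2 + 4*v^2 + 1. Taking the positive square root: √(EG − F²) = sqrt(4*u^2 + 4*v^2 + 1). At (u, v) = (4, -1): sqrt(69).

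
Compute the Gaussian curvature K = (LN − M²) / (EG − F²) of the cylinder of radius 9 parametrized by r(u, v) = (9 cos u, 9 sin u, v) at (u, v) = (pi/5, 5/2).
K = 0

Coefficients of the first fundamental form: E = 81, F = 0, G = 1.
Coefficients of the second fundamental form: L = -9, M = 0, N = 0.
Assemble K = (LN − M²)/(EG − F²) = 0. At (u, v) = (pi/5, 5/2): K = 0.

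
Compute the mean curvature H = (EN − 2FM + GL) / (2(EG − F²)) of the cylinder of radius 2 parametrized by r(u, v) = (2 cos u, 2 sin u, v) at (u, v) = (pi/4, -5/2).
H = -1/4

With E = 4, F = 0, G = 1, L = -2, M = 0, N = 0, assemble
  H = (EN − 2FM + GL) / (2(EG − F²)) = -1/4.
At (u, v) = (pi/4, -5/2): H = -1/4.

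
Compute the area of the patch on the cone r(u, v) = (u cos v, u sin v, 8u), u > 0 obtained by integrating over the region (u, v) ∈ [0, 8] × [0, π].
Area = 32*sqrt(65)*pi

Area = ∫∫ √(EG − F²) du dv with √(EG − F²) = sqrt(65)*Abs(u). Integrating over [0, 8] × [0, π] gives 32*sqrt(65)*pi.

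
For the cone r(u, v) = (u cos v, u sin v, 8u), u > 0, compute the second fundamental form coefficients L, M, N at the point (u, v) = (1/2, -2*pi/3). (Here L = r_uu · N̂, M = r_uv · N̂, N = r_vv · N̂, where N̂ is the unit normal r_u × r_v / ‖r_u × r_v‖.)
L = 0;  M = 0;  N = 4*sqrt(65)/65

Compute the unit normal N̂(u, v) = (-8*sqrt(65)*u*cos(v)/(65*Abs(u)), -8*sqrt(65)*u*sin(v)/(65*Abs(u)), sqrt(65)*u/(65*Abs(u))), and the second partials r_uu, r_uv, r_vv. Take dot products:
  L(u, v) = r_uu · N̂ = 0,
  M(u, v) = r_uv · N̂ = 0,
  N(u, v) = r_vv · N̂ = 8*sqrt(65)*u^2/(65*Abs(u)).
Evaluating at (u, v) = (1/2, -2*pi/3):
  L = 0, M = 0, N = 4*sqrt(65)/65.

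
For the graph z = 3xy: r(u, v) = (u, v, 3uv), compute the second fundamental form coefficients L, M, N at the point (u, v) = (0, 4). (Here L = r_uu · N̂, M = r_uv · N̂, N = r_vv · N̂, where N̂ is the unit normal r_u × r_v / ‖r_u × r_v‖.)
L = 0;  M = 3*sqrt(145)/145;  N = 0

Compute the unit normal N̂(u, v) = (-3*v/sqrt(9*u^2 + 9*v^2 + 1), -3*u/sqrt(9*u^2 + 9*v^2 + 1), 1/sqrt(9*u^2 + 9*v^2 + 1)), and the second partials r_uu, r_uv, r_vv. Take dot products:
  L(u, v) = r_uu · N̂ = 0,
  M(u, v) = r_uv · N̂ = 3/sqrt(9*u^2 + 9*v^2 + 1),
  N(u, v) = r_vv · N̂ = 0.
Evaluating at (u, v) = (0, 4):
  L = 0, M = 3*sqrt(145)/145, N = 0.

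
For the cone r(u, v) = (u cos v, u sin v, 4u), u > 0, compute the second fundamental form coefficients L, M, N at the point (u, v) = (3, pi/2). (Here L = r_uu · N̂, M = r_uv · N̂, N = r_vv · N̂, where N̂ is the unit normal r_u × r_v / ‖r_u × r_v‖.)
L = 0;  M = 0;  N = 12*sqrt(17)/17

Compute the unit normal N̂(u, v) = (-4*sqrt(17)*u*cos(v)/(17*Abs(u)), -4*sqrt(17)*u*sin(v)/(17*Abs(u)), sqrt(17)*u/(17*Abs(u))), and the second partials r_uu, r_uv, r_vv. Take dot products:
  L(u, v) = r_uu · N̂ = 0,
  M(u, v) = r_uv · N̂ = 0,
  N(u, v) = r_vv · N̂ = 4*sqrt(17)*u^2/(17*Abs(u)).
Evaluating at (u, v) = (3, pi/2):
  L = 0, M = 0, N = 12*sqrt(17)/17.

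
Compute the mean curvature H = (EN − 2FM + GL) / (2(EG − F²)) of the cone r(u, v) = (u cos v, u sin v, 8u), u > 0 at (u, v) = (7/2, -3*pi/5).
H = 8*sqrt(65)/455

With E = 65, F = 0, G = u^2, L = 0, M = 0, N = 8*sqrt(65)*u^2/(65*Abs(u)), assemble
  H = (EN − 2FM + GL) / (2(EG − F²)) = 4*sqrt(65)/(65*Abs(u)).
At (u, v) = (7/2, -3*pi/5): H = 8*sqrt(65)/455.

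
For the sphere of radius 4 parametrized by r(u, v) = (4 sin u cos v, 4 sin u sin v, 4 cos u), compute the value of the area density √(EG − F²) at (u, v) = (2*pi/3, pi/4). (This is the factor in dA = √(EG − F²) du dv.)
√(EG − F²)|_{(2*pi/3, pi/4)} = 8*sqrt(3)

E = 16, F = 0, G = 16*sin(u)^2, so EG − F² = 256*sin(u)^2. Taking the positive square root: √(EG − F²) = 16*Abs(sin(u)). At (u, v) = (2*pi/3, pi/4): 8*sqrt(3).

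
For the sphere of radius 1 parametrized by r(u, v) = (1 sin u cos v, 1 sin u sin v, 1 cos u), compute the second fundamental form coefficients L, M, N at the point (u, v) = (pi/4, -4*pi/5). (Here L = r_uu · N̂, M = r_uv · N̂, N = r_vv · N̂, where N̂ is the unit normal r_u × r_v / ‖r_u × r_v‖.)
L = -1;  M = 0;  N = -1/2

Compute the unit normal N̂(u, v) = (sin(u)^2*cos(v)/Abs(sin(u)), sin(u)^2*sin(v)/Abs(sin(u)), sin(2*u)/(2*Abs(sin(u)))), and the second partials r_uu, r_uv, r_vv. Take dot products:
  L(u, v) = r_uu · N̂ = -sin(u)/Abs(sin(u)),
  M(u, v) = r_uv · N̂ = 0,
  N(u, v) = r_vv · N̂ = -sin(u)^3/Abs(sin(u)).
Evaluating at (u, v) = (pi/4, -4*pi/5):
  L = -1, M = 0, N = -1/2.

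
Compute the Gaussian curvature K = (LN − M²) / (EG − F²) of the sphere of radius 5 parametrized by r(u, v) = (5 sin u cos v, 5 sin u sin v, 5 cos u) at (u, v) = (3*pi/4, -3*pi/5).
K = 1/25

Coefficients of the first fundamental form: E = 25, F = 0, G = 25*sin(u)^2.
Coefficients of the second fundamental form: L = -5*sin(u)/Abs(sin(u)), M = 0, N = -5*sin(u)^3/Abs(sin(u)).
Assemble K = (LN − M²)/(EG − F²) = 1/25. At (u, v) = (3*pi/4, -3*pi/5): K = 1/25.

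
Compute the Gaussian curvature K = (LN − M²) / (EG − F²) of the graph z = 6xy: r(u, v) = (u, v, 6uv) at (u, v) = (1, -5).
K = -36/877969

Coefficients of the first fundamental form: E = 36*v^2 + 1, F = 36*u*v, G = 36*u^2 + 1.
Coefficients of the second fundamental form: L = 0, M = 6/sqrt(36*u^2 + 36*v^2 + 1), N = 0.
Assemble K = (LN − M²)/(EG − F²) = -36/(1296*u^4 + 2592*u^2*v^2 + 72*u^2 + 1296*v^4 + 72*v^2 + 1). At (u, v) = (1, -5): K = -36/877969.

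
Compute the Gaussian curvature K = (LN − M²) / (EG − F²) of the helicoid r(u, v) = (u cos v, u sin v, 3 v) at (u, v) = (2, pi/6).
K = -9/169

Coefficients of the first fundamental form: E = 1, F = 0, G = u^2 + 9.
Coefficients of the second fundamental form: L = 0, M = -3/sqrt(u^2 + 9), N = 0.
Assemble K = (LN − M²)/(EG − F²) = -9/(u^2 + 9)^2. At (u, v) = (2, pi/6): K = -9/169.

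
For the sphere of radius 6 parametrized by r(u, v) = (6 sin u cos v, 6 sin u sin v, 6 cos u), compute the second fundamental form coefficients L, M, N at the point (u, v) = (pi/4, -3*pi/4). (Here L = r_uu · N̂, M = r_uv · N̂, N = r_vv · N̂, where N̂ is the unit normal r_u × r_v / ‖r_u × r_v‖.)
L = -6;  M = 0;  N = -3

Compute the unit normal N̂(u, v) = (sin(u)^2*cos(v)/Abs(sin(u)), sin(u)^2*sin(v)/Abs(sin(u)), sin(2*u)/(2*Abs(sin(u)))), and the second partials r_uu, r_uv, r_vv. Take dot products:
  L(u, v) = r_uu · N̂ = -6*sin(u)/Abs(sin(u)),
  M(u, v) = r_uv · N̂ = 0,
  N(u, v) = r_vv · N̂ = -6*sin(u)^3/Abs(sin(u)).
Evaluating at (u, v) = (pi/4, -3*pi/4):
  L = -6, M = 0, N = -3.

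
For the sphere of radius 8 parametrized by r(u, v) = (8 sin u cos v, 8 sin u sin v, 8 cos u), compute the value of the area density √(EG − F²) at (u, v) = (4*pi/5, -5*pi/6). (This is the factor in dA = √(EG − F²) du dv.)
√(EG − F²)|_{(4*pi/5, -5*pi/6)} = 16*sqrt(10 - 2*sqrt(5))

E = 64, F = 0, G = 64*sin(u)^2, so EG − F² = 4096*sin(u)^2. Taking the positive square root: √(EG − F²) = 64*Abs(sin(u)). At (u, v) = (4*pi/5, -5*pi/6): 16*sqrt(10 - 2*sqrt(5)).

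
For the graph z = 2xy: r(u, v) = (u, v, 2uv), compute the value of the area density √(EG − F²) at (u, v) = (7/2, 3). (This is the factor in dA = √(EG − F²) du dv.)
√(EG − F²)|_{(7/2, 3)} = sqrt(86)

E = 4*v^2 + 1, F = 4*u*v, G = 4*u^2 + 1, so EG − F² = 4*u^2 + 4*v^2 + 1. Taking the positive square root: √(EG − F²) = sqrt(4*u^2 + 4*v^2 + 1). At (u, v) = (7/2, 3): sqrt(86).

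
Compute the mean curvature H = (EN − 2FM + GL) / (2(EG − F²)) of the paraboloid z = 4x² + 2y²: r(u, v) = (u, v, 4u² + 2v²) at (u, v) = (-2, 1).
H = 194*sqrt(273)/24843

With E = 64*u^2 + 1, F = 32*u*v, G = 16*v^2 + 1, L = 8/sqrt(64*u^2 + 16*v^2 + 1), M = 0, N = 4/sqrt(64*u^2 + 16*v^2 + 1), assemble
  H = (EN − 2FM + GL) / (2(EG − F²)) = 2*(64*u^2 + 32*v^2 + 3)/(64*u^2 + 16*v^2 + 1)^(3/2).
At (u, v) = (-2, 1): H = 194*sqrt(273)/24843.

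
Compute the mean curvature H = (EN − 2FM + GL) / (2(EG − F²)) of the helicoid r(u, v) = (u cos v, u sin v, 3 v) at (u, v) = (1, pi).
H = 0

With E = 1, F = 0, G = u^2 + 9, L = 0, M = -3/sqrt(u^2 + 9), N = 0, assemble
  H = (EN − 2FM + GL) / (2(EG − F²)) = 0.
At (u, v) = (1, pi): H = 0.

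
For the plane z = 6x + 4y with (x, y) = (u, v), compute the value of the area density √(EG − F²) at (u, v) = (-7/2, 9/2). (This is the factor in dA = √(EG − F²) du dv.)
√(EG − F²)|_{(-7/2, 9/2)} = sqrt(53)

E = 37, F = 24, G = 17, so EG − F² = 53. Taking the positive square root: √(EG − F²) = sqrt(53). At (u, v) = (-7/2, 9/2): sqrt(53).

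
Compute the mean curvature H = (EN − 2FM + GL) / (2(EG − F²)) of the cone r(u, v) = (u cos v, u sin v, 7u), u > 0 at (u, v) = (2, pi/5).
H = 7*sqrt(2)/40

With E = 50, F = 0, G = u^2, L = 0, M = 0, N = 7*sqrt(2)*u^2/(10*Abs(u)), assemble
  H = (EN − 2FM + GL) / (2(EG − F²)) = 7*sqrt(2)/(20*Abs(u)).
At (u, v) = (2, pi/5): H = 7*sqrt(2)/40.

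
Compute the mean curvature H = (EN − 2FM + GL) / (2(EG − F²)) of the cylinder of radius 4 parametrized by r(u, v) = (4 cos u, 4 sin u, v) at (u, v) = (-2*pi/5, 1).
H = -1/8

With E = 16, F = 0, G = 1, L = -4, M = 0, N = 0, assemble
  H = (EN − 2FM + GL) / (2(EG − F²)) = -1/8.
At (u, v) = (-2*pi/5, 1): H = -1/8.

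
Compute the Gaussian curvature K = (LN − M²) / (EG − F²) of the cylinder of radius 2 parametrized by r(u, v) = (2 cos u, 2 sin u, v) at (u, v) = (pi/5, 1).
K = 0

Coefficients of the first fundamental form: E = 4, F = 0, G = 1.
Coefficients of the second fundamental form: L = -2, M = 0, N = 0.
Assemble K = (LN − M²)/(EG − F²) = 0. At (u, v) = (pi/5, 1): K = 0.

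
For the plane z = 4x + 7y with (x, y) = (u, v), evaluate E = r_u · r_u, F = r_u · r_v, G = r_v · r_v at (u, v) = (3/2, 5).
E = 17;  F = 28;  G = 50

Partials: r_u = (1, 0, 4), r_v = (0, 1, 7). As functions of (u, v):
  E = r_u · r_u = 17,
  F = r_u · r_v = 28,
  G = r_v · r_v = 50.
Evaluating at (u, v) = (3/2, 5): E = 17, F = 28, G = 50.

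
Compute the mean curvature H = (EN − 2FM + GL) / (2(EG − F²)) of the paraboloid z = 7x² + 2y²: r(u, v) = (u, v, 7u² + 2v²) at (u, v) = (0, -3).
H = 1017*sqrt(145)/21025

With E = 196*u^2 + 1, F = 56*u*v, G = 16*v^2 + 1, L = 14/sqrt(196*u^2 + 16*v^2 + 1), M = 0, N = 4/sqrt(196*u^2 + 16*v^2 + 1), assemble
  H = (EN − 2FM + GL) / (2(EG − F²)) = (392*u^2 + 112*v^2 + 9)/(196*u^2 + 16*v^2 + 1)^(3/2).
At (u, v) = (0, -3): H = 1017*sqrt(145)/21025.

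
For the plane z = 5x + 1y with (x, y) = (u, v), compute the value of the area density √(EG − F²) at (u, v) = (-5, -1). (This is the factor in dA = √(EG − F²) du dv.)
√(EG − F²)|_{(-5, -1)} = 3*sqrt(3)

E = 26, F = 5, G = 2, so EG − F² = 27. Taking the positive square root: √(EG − F²) = 3*sqrt(3). At (u, v) = (-5, -1): 3*sqrt(3).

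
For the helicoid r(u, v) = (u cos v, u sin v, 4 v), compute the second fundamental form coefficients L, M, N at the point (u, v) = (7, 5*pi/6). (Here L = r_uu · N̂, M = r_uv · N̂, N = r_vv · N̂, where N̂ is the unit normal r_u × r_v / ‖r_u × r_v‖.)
L = 0;  M = -4*sqrt(65)/65;  N = 0

Compute the unit normal N̂(u, v) = (4*sin(v)/sqrt(u^2 + 16), -4*cos(v)/sqrt(u^2 + 16), u/sqrt(u^2 + 16)), and the second partials r_uu, r_uv, r_vv. Take dot products:
  L(u, v) = r_uu · N̂ = 0,
  M(u, v) = r_uv · N̂ = -4/sqrt(u^2 + 16),
  N(u, v) = r_vv · N̂ = 0.
Evaluating at (u, v) = (7, 5*pi/6):
  L = 0, M = -4*sqrt(65)/65, N = 0.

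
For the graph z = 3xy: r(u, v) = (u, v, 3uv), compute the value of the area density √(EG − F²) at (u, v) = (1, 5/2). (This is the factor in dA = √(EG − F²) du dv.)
√(EG − F²)|_{(1, 5/2)} = sqrt(265)/2

E = 9*v^2 + 1, F = 9*u*v, G = 9*u^2 + 1, so EG − F² = 9*u^2 + 9*v^2 + 1. Taking the positive square root: √(EG − F²) = sqrt(9*u^2 + 9*v^2 + 1). At (u, v) = (1, 5/2): sqrt(265)/2.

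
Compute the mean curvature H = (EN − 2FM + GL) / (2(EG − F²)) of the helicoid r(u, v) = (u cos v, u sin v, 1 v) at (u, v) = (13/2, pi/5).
H = 0

With E = 1, F = 0, G = u^2 + 1, L = 0, M = -1/sqrt(u^2 + 1), N = 0, assemble
  H = (EN − 2FM + GL) / (2(EG − F²)) = 0.
At (u, v) = (13/2, pi/5): H = 0.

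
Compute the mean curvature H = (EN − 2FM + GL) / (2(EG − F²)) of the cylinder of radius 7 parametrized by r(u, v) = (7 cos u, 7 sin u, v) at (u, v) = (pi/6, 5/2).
H = -1/14

With E = 49, F = 0, G = 1, L = -7, M = 0, N = 0, assemble
  H = (EN − 2FM + GL) / (2(EG − F²)) = -1/14.
At (u, v) = (pi/6, 5/2): H = -1/14.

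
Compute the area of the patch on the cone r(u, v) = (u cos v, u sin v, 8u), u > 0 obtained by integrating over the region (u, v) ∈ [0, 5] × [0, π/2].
Area = 25*sqrt(65)*pi/4

Area = ∫∫ √(EG − F²) du dv with √(EG − F²) = sqrt(65)*Abs(u). Integrating over [0, 5] × [0, π/2] gives 25*sqrt(65)*pi/4.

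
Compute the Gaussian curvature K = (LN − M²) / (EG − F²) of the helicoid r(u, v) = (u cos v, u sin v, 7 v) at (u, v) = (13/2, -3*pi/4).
K = -784/133225

Coefficients of the first fundamental form: E = 1, F = 0, G = u^2 + 49.
Coefficients of the second fundamental form: L = 0, M = -7/sqrt(u^2 + 49), N = 0.
Assemble K = (LN − M²)/(EG − F²) = -49/(u^2 + 49)^2. At (u, v) = (13/2, -3*pi/4): K = -784/133225.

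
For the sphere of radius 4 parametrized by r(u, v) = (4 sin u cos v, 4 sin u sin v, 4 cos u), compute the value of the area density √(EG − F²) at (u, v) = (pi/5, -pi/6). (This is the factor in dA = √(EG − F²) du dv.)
√(EG − F²)|_{(pi/5, -pi/6)} = 4*sqrt(10 - 2*sqrt(5))

E = 16, F = 0, G = 16*sin(u)^2, so EG − F² = 256*sin(u)^2. Taking the positive square root: √(EG − F²) = 16*Abs(sin(u)). At (u, v) = (pi/5, -pi/6): 4*sqrt(10 - 2*sqrt(5)).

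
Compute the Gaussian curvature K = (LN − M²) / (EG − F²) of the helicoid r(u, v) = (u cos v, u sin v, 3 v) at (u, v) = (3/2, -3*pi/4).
K = -16/225

Coefficients of the first fundamental form: E = 1, F = 0, G = u^2 + 9.
Coefficients of the second fundamental form: L = 0, M = -3/sqrt(u^2 + 9), N = 0.
Assemble K = (LN − M²)/(EG − F²) = -9/(u^2 + 9)^2. At (u, v) = (3/2, -3*pi/4): K = -16/225.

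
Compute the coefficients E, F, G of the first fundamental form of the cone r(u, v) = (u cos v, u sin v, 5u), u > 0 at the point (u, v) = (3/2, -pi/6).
E = 26;  F = 0;  G = 9/4

Partials: r_u = (cos(v), sin(v), 5), r_v = (-u*sin(v), u*cos(v), 0). As functions of (u, v):
  E = r_u · r_u = 26,
  F = r_u · r_v = 0,
  G = r_v · r_v = u^2.
Evaluating at (u, v) = (3/2, -pi/6): E = 26, F = 0, G = 9/4.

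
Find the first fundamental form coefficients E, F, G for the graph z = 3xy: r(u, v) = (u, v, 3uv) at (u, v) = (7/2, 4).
E = 145;  F = 126;  G = 445/4

Partials: r_u = (1, 0, 3*v), r_v = (0, 1, 3*u). As functions of (u, v):
  E = r_u · r_u = 9*v^2 + 1,
  F = r_u · r_v = 9*u*v,
  G = r_v · r_v = 9*u^2 + 1.
Evaluating at (u, v) = (7/2, 4): E = 145, F = 126, G = 445/4.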